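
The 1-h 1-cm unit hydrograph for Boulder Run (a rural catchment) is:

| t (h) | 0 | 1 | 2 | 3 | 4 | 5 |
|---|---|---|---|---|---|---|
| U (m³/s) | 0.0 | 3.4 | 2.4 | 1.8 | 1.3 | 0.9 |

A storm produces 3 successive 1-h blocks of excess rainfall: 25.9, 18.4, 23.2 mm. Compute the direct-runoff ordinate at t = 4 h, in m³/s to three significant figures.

By discrete convolution, Q_j = Σ (P_i / 10 mm) · U_{j−i}.
At t = 4 h (j=4): Q = (25.9/10)·1.3 + (18.4/10)·1.8 + (23.2/10)·2.4 = 12.2 m³/s.

Q ≈ 12.2 m³/s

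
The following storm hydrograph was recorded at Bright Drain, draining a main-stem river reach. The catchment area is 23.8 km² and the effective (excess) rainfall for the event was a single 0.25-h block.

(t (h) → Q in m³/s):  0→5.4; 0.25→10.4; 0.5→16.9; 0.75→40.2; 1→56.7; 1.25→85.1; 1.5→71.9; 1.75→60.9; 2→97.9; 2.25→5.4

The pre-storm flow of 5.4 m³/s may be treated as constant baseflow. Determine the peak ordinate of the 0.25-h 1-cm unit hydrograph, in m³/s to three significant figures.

Direct runoff: 0.0, 5.0, 11.5, 34.8, 51.3, 79.7, 66.5, 55.5, 92.5, 0.0 m³/s; ΣQ_DR = 396.8 m³/s, peak = 92.5 m³/s.
Runoff depth d = ΣQ_DR·Δt / A = 396.8 × 900 / (23.8 km²) = 15.01 mm.
The 1-cm UH is the DRH scaled by (10 mm)/d, so U_p = 92.5 × 10/15.01 = 61.6 m³/s.

U_p ≈ 61.6 m³/s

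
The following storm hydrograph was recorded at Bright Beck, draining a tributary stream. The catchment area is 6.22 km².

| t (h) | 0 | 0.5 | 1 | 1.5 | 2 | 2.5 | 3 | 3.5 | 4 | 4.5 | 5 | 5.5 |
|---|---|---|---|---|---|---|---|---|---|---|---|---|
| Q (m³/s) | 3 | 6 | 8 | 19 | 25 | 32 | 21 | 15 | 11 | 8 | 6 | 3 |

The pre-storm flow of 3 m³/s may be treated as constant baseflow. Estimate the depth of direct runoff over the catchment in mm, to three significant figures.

Direct runoff: 0.0, 3.0, 5.0, 16.0, 22.0, 29.0, 18.0, 12.0, 8.0, 5.0, 3.0, 0.0 m³/s; ΣQ_DR = 121.0 m³/s.
V = ΣQ_DR · Δt = 121.0 × 1800 s = 2.178 × 10^5 m³.
Over A = 6.22 km², depth = V / A = 35.0 mm.

d ≈ 35.0 mm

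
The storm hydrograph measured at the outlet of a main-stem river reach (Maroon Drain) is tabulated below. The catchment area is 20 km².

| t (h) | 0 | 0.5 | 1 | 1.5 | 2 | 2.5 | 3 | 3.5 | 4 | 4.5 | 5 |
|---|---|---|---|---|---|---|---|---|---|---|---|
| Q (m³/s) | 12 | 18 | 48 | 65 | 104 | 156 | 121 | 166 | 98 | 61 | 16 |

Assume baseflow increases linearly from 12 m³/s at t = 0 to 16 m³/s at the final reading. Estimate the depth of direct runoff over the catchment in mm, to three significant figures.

d ≈ 64.0 mm

Direct runoff: 0.00, 5.60, 35.20, 51.80, 90.40, 142.00, 106.60, 151.20, 82.80, 45.40, 0.00 m³/s; ΣQ_DR = 711.0 m³/s.
V = ΣQ_DR · Δt = 711.0 × 1800 s = 1.280 × 10^6 m³.
Over A = 20 km², depth = V / A = 64.0 mm.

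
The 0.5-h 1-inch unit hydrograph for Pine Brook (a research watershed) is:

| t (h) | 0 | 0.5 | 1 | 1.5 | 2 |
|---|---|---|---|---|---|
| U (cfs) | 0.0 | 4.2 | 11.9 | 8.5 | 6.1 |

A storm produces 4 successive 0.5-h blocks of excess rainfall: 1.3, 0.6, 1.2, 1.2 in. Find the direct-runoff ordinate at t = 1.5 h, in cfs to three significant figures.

By discrete convolution, Q_j = Σ (P_i / 1 in) · U_{j−i}.
At t = 1.5 h (j=3): Q = (1.3/1)·8.5 + (0.6/1)·11.9 + (1.2/1)·4.2 + (1.2/1)·0.0 = 23.2 cfs.

Q ≈ 23.2 cfs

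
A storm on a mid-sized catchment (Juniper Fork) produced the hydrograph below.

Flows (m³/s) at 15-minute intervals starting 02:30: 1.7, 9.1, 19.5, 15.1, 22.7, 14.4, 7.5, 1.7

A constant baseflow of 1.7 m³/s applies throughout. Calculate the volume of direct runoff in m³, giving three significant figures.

V ≈ 70300 m³

Direct-runoff ordinates (Q − Q_b): 0.0, 7.4, 17.8, 13.4, 21.0, 12.7, 5.8, 0.0 m³/s.
ΣQ_DR = 78.10 m³/s.
With Δt = 0.25 h = 900 s, V = ΣQ_DR · Δt = 78.10 × 900 = 70300 m³.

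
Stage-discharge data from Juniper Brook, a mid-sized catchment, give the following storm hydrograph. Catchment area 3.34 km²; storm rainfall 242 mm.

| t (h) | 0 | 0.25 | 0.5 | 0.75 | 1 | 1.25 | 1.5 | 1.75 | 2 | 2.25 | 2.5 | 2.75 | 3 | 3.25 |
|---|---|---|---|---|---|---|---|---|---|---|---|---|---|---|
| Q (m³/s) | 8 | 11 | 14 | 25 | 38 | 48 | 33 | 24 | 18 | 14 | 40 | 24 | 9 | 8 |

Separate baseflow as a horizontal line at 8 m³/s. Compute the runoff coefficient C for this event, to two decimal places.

C ≈ 0.22

ΣQ_DR = 202.0 m³/s; V = ΣQ_DR·Δt = 1.818 × 10^5 m³.
Runoff depth d = V / A = 54.43 mm.
C = d / P = 54.43 / 242 = 0.22.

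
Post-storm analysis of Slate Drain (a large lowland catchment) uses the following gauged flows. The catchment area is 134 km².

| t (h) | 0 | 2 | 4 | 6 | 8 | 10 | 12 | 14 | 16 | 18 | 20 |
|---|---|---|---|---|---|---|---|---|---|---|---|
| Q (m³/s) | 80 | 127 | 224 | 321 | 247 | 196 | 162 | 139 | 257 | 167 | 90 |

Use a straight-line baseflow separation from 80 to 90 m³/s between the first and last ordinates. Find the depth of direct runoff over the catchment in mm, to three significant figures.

d ≈ 57.8 mm

Direct runoff: 0.00, 46.00, 142.00, 238.00, 163.00, 111.00, 76.00, 52.00, 169.00, 78.00, 0.00 m³/s; ΣQ_DR = 1075 m³/s.
V = ΣQ_DR · Δt = 1075 × 7200 s = 7.740 × 10^6 m³.
Over A = 134 km², depth = V / A = 57.8 mm.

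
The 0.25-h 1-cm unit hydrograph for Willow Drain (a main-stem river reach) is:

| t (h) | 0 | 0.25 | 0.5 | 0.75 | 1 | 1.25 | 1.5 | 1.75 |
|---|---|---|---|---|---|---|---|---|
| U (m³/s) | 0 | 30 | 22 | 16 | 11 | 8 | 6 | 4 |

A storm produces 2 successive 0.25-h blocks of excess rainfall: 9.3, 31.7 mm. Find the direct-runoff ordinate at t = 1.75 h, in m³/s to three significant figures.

By discrete convolution, Q_j = Σ (P_i / 10 mm) · U_{j−i}.
At t = 1.75 h (j=7): Q = (9.3/10)·4 + (31.7/10)·6 = 22.7 m³/s.

Q ≈ 22.7 m³/s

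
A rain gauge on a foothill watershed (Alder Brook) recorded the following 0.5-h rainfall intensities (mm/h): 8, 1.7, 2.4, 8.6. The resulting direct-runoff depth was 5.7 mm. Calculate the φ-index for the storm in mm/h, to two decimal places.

φ ≈ 2.60 mm/h

Only the 2 blocks with intensity above φ contribute runoff: 8, 8.6 mm/h.
Σ(I−φ)·Δt = d  ⇒  (8+8.6 − 2φ)·0.5 = 5.7
φ = (16.60 − 5.7/0.5) / 2 = 2.60 mm/h.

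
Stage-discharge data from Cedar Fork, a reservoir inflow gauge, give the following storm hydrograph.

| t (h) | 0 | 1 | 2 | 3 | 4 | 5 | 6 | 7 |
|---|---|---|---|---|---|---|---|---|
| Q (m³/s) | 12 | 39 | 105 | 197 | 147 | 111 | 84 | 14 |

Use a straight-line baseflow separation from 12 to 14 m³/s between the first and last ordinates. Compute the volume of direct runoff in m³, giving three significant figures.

V ≈ 2.18 × 10^6 m³

Direct-runoff ordinates (Q − Q_b): 0.00, 26.71, 92.43, 184.14, 133.86, 97.57, 70.29, 0.00 m³/s.
ΣQ_DR = 605.0 m³/s.
With Δt = 1 h = 3600 s, V = ΣQ_DR · Δt = 605.0 × 3600 = 2.18 × 10^6 m³.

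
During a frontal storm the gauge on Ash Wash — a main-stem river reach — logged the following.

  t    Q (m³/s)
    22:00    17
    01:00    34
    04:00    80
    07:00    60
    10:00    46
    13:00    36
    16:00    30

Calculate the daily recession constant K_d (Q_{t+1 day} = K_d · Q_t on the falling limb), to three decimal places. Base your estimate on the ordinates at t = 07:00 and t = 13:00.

Between t = 07:00 and t = 13:00 the flow falls from 60 to 36 m³/s over 2×3 h = 6 h.
Per-interval ratio K = (36/60)^(1/2) = 0.7746; K_d = K^(24/3) = 0.130.

K_d ≈ 0.130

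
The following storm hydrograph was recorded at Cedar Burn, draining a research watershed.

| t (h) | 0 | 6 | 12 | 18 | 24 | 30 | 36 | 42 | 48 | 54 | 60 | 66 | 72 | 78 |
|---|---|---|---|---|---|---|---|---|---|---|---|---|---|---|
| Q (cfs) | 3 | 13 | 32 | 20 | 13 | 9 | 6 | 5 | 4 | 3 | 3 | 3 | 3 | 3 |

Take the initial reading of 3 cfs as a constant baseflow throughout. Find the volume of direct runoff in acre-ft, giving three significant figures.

Direct-runoff ordinates (Q − Q_b): 0.0, 10.0, 29.0, 17.0, 10.0, 6.0, 3.0, 2.0, 1.0, 0.0, 0.0, 0.0, 0.0, 0.0 cfs.
ΣQ_DR = 78.00 cfs.
With Δt = 6 h = 21600 s, V = ΣQ_DR · Δt = 78.00 × 21600 = 1.68 × 10^6 ft³ = 38.7 acre-ft.

V ≈ 38.7 acre-ft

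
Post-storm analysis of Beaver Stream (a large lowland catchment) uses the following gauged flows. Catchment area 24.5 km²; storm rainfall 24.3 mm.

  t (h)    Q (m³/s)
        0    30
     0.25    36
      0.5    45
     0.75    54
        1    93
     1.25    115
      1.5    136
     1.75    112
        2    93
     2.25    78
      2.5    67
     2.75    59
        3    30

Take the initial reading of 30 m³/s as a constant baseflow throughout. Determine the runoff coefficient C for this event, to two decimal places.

ΣQ_DR = 558.0 m³/s; V = ΣQ_DR·Δt = 5.022 × 10^5 m³.
Runoff depth d = V / A = 20.50 mm.
C = d / P = 20.50 / 24.3 = 0.84.

C ≈ 0.84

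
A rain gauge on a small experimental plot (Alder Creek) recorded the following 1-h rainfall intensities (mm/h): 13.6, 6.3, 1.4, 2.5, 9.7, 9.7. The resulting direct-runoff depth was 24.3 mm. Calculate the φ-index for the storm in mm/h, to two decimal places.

φ ≈ 3.75 mm/h

Only the 4 blocks with intensity above φ contribute runoff: 13.6, 6.3, 9.7, 9.7 mm/h.
Σ(I−φ)·Δt = d  ⇒  (13.6+6.3+9.7+9.7 − 4φ)·1 = 24.3
φ = (39.30 − 24.3/1) / 4 = 3.75 mm/h.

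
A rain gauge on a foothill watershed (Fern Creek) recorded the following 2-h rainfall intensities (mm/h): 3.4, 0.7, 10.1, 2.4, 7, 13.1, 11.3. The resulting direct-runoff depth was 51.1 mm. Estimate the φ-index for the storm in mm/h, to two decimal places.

φ ≈ 3.99 mm/h

Only the 4 blocks with intensity above φ contribute runoff: 10.1, 7, 13.1, 11.3 mm/h.
Σ(I−φ)·Δt = d  ⇒  (10.1+7+13.1+11.3 − 4φ)·2 = 51.1
φ = (41.50 − 51.1/2) / 4 = 3.99 mm/h.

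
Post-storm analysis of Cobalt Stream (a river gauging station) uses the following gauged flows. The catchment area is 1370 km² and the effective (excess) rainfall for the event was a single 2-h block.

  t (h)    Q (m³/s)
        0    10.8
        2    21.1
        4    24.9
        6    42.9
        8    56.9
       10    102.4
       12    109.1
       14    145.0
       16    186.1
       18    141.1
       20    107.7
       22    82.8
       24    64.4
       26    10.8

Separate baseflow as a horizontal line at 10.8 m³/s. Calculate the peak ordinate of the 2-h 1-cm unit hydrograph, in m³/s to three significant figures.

U_p ≈ 349 m³/s

Direct runoff: 0.0, 10.3, 14.1, 32.1, 46.1, 91.6, 98.3, 134.2, 175.3, 130.3, 96.9, 72.0, 53.6, 0.0 m³/s; ΣQ_DR = 954.8 m³/s, peak = 175.3 m³/s.
Runoff depth d = ΣQ_DR·Δt / A = 954.8 × 7200 / (1370 km²) = 5.018 mm.
The 1-cm UH is the DRH scaled by (10 mm)/d, so U_p = 175.3 × 10/5.018 = 349 m³/s.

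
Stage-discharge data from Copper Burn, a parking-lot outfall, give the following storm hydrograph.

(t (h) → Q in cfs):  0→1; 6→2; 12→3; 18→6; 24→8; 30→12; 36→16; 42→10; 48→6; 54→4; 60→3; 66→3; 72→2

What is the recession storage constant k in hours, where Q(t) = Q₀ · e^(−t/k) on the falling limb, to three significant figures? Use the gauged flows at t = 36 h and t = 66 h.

On the falling limb, Q drops from 16 to 3 cfs between t = 36 h and t = 66 h (Δt = 30 h).
k = −Δt / ln(Q₂/Q₁) = −30 / ln(3/16) = 17.9 h.

k ≈ 17.9 h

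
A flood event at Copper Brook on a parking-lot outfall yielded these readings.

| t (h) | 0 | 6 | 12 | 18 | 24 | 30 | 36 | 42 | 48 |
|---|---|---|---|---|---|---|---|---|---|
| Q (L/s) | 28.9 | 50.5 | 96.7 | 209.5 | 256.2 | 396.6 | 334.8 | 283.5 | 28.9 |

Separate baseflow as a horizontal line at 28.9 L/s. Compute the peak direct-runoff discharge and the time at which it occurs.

Subtracting baseflow gives direct-runoff ordinates: 0.0, 21.6, 67.8, 180.6, 227.3, 367.7, 305.9, 254.6, 0.0 L/s.
The maximum is 367.7 L/s, occurring at the reading for t = 30 h.

Q_p = 367.7 L/s at t = 30 h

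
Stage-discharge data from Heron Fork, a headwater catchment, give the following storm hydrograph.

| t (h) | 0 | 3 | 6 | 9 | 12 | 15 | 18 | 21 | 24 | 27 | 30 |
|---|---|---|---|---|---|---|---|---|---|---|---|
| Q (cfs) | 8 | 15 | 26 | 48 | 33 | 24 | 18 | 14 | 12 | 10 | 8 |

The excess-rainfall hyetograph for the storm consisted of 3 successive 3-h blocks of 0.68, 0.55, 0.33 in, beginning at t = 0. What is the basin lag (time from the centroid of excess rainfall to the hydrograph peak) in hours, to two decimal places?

Centroid of excess rainfall: t_c = Σ P_i·t̄_i / ΣP_i = 3.8269 h (block centres at 1.5, 4.5, 7.5 h).
Hydrograph peak occurs at t = 9 h, so basin lag t_L = 9 − 3.8269 = 5.17 h.

t_L ≈ 5.17 h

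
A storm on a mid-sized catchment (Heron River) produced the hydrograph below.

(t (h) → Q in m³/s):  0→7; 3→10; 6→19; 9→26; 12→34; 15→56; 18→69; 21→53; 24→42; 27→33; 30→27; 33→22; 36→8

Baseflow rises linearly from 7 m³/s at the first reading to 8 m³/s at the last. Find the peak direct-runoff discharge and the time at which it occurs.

Subtracting baseflow gives direct-runoff ordinates: 0.00, 2.92, 11.83, 18.75, 26.67, 48.58, 61.50, 45.42, 34.33, 25.25, 19.17, 14.08, 0.00 m³/s.
The maximum is 61.50 m³/s, occurring at the reading for t = 18 h.

Q_p = 61.50 m³/s at t = 18 h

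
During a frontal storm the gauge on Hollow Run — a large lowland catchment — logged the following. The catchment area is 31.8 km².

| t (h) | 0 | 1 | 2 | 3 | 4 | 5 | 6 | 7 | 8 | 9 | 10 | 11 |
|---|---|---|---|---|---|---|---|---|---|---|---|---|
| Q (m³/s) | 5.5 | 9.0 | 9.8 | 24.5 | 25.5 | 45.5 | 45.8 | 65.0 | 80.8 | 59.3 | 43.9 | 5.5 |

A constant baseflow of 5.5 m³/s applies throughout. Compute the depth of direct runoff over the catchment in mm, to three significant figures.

Direct runoff: 0.0, 3.5, 4.3, 19.0, 20.0, 40.0, 40.3, 59.5, 75.3, 53.8, 38.4, 0.0 m³/s; ΣQ_DR = 354.1 m³/s.
V = ΣQ_DR · Δt = 354.1 × 3600 s = 1.275 × 10^6 m³.
Over A = 31.8 km², depth = V / A = 40.1 mm.

d ≈ 40.1 mm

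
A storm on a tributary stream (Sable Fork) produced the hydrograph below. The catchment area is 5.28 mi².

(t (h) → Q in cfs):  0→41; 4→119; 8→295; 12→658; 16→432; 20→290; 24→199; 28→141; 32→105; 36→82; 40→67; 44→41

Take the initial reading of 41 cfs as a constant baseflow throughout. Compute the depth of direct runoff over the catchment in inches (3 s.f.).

d ≈ 2.32 in

Direct runoff: 0.0, 78.0, 254.0, 617.0, 391.0, 249.0, 158.0, 100.0, 64.0, 41.0, 26.0, 0.0 cfs; ΣQ_DR = 1978 cfs.
V = ΣQ_DR · Δt = 1978 × 14400 s = 2.848 × 10^7 ft³.
Over A = 5.28 mi², depth = V / A = 2.32 in.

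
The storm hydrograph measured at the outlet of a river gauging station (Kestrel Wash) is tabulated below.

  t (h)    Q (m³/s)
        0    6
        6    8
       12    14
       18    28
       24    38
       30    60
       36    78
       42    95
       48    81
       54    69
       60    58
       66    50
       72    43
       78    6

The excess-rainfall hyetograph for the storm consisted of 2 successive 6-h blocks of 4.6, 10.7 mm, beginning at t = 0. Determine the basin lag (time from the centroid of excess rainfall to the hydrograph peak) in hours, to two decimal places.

Centroid of excess rainfall: t_c = Σ P_i·t̄_i / ΣP_i = 7.1961 h (block centres at 3, 9 h).
Hydrograph peak occurs at t = 42 h, so basin lag t_L = 42 − 7.1961 = 34.80 h.

t_L ≈ 34.80 h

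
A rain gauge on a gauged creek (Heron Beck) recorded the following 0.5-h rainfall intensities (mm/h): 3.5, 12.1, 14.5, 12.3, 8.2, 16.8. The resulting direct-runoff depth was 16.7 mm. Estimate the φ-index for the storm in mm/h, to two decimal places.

φ ≈ 6.10 mm/h

Only the 5 blocks with intensity above φ contribute runoff: 12.1, 14.5, 12.3, 8.2, 16.8 mm/h.
Σ(I−φ)·Δt = d  ⇒  (12.1+14.5+12.3+8.2+16.8 − 5φ)·0.5 = 16.7
φ = (63.90 − 16.7/0.5) / 5 = 6.10 mm/h.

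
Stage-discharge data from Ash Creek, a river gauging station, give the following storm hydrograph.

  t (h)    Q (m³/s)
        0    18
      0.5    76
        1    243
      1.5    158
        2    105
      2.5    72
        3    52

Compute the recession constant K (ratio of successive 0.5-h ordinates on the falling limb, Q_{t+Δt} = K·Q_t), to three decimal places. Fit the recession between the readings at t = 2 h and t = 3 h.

K ≈ 0.704

Using the recession-limb readings at t = 2 h and t = 3 h: Q falls from 105 to 52 m³/s over 2 intervals.
K = (Q₂/Q₁)^(1/2) = (52/105)^(1/2) = 0.704.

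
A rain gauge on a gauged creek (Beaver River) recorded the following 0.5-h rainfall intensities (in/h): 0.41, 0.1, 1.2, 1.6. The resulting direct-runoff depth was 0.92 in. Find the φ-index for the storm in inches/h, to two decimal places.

φ ≈ 0.48 in/h

Only the 2 blocks with intensity above φ contribute runoff: 1.2, 1.6 in/h.
Σ(I−φ)·Δt = d  ⇒  (1.2+1.6 − 2φ)·0.5 = 0.92
φ = (2.800 − 0.92/0.5) / 2 = 0.48 in/h.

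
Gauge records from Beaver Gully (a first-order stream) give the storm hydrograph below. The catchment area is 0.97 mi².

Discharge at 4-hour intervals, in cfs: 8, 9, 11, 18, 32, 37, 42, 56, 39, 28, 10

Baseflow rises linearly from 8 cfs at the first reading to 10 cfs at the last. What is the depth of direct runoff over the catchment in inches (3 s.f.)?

d ≈ 1.22 in

Direct runoff: 0.00, 0.80, 2.60, 9.40, 23.20, 28.00, 32.80, 46.60, 29.40, 18.20, 0.00 cfs; ΣQ_DR = 191.0 cfs.
V = ΣQ_DR · Δt = 191.0 × 14400 s = 2.750 × 10^6 ft³.
Over A = 0.97 mi², depth = V / A = 1.22 in.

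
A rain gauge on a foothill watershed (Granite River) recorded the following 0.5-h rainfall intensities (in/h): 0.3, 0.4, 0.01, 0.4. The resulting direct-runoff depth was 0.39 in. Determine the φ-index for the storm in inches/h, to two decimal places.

φ ≈ 0.11 in/h

Only the 3 blocks with intensity above φ contribute runoff: 0.3, 0.4, 0.4 in/h.
Σ(I−φ)·Δt = d  ⇒  (0.3+0.4+0.4 − 3φ)·0.5 = 0.39
φ = (1.100 − 0.39/0.5) / 3 = 0.11 in/h.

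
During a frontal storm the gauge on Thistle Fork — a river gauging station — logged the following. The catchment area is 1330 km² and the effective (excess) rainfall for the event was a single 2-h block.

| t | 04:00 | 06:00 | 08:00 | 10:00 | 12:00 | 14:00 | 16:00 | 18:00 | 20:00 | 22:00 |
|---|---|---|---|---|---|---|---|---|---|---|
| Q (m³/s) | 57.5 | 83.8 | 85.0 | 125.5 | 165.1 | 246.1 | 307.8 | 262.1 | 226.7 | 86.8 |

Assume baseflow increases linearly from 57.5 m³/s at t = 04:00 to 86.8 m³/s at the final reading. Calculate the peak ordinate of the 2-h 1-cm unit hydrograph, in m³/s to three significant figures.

U_p ≈ 461 m³/s

Direct runoff: 0.00, 23.04, 20.99, 58.23, 94.58, 172.32, 230.77, 181.81, 143.16, 0.00 m³/s; ΣQ_DR = 924.9 m³/s, peak = 230.77 m³/s.
Runoff depth d = ΣQ_DR·Δt / A = 924.9 × 7200 / (1330 km²) = 5.007 mm.
The 1-cm UH is the DRH scaled by (10 mm)/d, so U_p = 230.77 × 10/5.007 = 461 m³/s.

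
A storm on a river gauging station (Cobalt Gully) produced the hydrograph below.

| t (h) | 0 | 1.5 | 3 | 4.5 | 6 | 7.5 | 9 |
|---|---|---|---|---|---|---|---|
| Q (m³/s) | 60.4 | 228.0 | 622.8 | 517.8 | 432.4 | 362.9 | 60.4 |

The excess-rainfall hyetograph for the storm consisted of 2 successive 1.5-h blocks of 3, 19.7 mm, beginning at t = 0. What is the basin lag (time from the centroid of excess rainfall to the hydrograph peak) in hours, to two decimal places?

t_L ≈ 0.95 h

Centroid of excess rainfall: t_c = Σ P_i·t̄_i / ΣP_i = 2.0518 h (block centres at 0.75, 2.25 h).
Hydrograph peak occurs at t = 3 h, so basin lag t_L = 3 − 2.0518 = 0.95 h.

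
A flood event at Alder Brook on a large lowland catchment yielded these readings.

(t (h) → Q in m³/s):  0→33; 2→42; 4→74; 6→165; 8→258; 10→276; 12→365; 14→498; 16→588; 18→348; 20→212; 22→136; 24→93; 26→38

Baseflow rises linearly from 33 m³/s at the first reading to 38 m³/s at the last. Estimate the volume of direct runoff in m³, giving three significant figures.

V ≈ 1.89 × 10^7 m³

Direct-runoff ordinates (Q − Q_b): 0.00, 8.62, 40.23, 130.85, 223.46, 241.08, 329.69, 462.31, 551.92, 311.54, 175.15, 98.77, 55.38, 0.00 m³/s.
ΣQ_DR = 2629 m³/s.
With Δt = 2 h = 7200 s, V = ΣQ_DR · Δt = 2629 × 7200 = 1.89 × 10^7 m³.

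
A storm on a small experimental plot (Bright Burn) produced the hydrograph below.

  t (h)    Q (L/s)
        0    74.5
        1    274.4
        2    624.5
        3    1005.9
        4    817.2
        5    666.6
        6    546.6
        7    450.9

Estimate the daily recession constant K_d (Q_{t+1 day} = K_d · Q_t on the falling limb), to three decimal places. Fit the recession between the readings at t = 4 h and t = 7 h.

K_d ≈ 0.009

Between t = 4 h and t = 7 h the flow falls from 817.2 to 450.9 L/s over 3×1 h = 3 h.
Per-interval ratio K = (450.9/817.2)^(1/3) = 0.8202; K_d = K^(24/1) = 0.009.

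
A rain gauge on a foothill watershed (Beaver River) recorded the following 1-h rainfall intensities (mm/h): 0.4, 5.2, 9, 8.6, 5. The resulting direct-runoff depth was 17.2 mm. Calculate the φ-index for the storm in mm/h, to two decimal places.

φ ≈ 2.65 mm/h

Only the 4 blocks with intensity above φ contribute runoff: 5.2, 9, 8.6, 5 mm/h.
Σ(I−φ)·Δt = d  ⇒  (5.2+9+8.6+5 − 4φ)·1 = 17.2
φ = (27.80 − 17.2/1) / 4 = 2.65 mm/h.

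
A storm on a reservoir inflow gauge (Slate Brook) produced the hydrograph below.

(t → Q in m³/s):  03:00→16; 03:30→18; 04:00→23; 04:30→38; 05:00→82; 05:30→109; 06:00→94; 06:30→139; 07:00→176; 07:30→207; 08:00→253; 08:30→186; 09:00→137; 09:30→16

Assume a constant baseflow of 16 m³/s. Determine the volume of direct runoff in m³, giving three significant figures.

Direct-runoff ordinates (Q − Q_b): 0.0, 2.0, 7.0, 22.0, 66.0, 93.0, 78.0, 123.0, 160.0, 191.0, 237.0, 170.0, 121.0, 0.0 m³/s.
ΣQ_DR = 1270 m³/s.
With Δt = 0.5 h = 1800 s, V = ΣQ_DR · Δt = 1270 × 1800 = 2.29 × 10^6 m³.

V ≈ 2.29 × 10^6 m³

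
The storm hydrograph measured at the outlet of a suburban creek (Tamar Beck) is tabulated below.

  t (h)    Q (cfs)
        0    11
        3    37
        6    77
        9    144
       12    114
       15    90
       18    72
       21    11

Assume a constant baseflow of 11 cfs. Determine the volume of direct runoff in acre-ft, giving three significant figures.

V ≈ 116 acre-ft

Direct-runoff ordinates (Q − Q_b): 0.0, 26.0, 66.0, 133.0, 103.0, 79.0, 61.0, 0.0 cfs.
ΣQ_DR = 468.0 cfs.
With Δt = 3 h = 10800 s, V = ΣQ_DR · Δt = 468.0 × 10800 = 5.05 × 10^6 ft³ = 116 acre-ft.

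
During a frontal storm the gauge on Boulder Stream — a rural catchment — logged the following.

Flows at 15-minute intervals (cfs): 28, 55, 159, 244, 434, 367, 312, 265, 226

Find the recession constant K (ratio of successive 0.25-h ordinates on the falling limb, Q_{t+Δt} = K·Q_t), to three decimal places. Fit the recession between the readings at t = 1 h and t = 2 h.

K ≈ 0.849

Using the recession-limb readings at t = 1 h and t = 2 h: Q falls from 434 to 226 cfs over 4 intervals.
K = (Q₂/Q₁)^(1/4) = (226/434)^(1/4) = 0.849.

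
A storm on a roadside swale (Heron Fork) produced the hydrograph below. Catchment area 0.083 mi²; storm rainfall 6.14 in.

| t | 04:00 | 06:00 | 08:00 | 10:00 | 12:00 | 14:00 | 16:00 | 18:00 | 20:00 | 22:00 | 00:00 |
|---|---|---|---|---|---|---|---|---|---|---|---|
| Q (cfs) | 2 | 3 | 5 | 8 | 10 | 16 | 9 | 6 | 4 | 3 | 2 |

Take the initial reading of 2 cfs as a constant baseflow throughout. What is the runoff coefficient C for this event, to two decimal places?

C ≈ 0.28

ΣQ_DR = 46.00 cfs; V = ΣQ_DR·Δt = 3.312 × 10^5 ft³.
Runoff depth d = V / A = 1.718 in.
C = d / P = 1.718 / 6.14 = 0.28.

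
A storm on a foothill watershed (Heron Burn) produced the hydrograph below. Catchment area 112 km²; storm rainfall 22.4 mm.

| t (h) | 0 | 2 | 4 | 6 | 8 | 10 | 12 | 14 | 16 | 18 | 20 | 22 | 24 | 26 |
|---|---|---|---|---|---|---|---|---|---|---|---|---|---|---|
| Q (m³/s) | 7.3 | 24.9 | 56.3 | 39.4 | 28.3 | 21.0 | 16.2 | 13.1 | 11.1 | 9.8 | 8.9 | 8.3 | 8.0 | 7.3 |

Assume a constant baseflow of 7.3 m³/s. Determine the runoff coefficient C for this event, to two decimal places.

C ≈ 0.45

ΣQ_DR = 157.7 m³/s; V = ΣQ_DR·Δt = 1.135 × 10^6 m³.
Runoff depth d = V / A = 10.14 mm.
C = d / P = 10.14 / 22.4 = 0.45.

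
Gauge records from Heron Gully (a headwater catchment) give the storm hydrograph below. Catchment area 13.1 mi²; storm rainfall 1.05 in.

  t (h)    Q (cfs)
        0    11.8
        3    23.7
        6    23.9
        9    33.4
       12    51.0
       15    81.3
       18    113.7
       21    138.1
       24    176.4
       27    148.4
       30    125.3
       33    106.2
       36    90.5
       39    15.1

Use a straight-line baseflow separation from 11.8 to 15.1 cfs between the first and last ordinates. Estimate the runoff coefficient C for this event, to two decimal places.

C ≈ 0.32

ΣQ_DR = 950.5 cfs; V = ΣQ_DR·Δt = 1.027 × 10^7 ft³.
Runoff depth d = V / A = 0.3373 in.
C = d / P = 0.3373 / 1.05 = 0.32.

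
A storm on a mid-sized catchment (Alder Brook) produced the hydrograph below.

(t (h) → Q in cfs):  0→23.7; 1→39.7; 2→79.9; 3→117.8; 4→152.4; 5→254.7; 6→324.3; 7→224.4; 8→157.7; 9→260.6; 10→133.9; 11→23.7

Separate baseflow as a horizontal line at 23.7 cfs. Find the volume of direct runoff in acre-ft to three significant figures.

Direct-runoff ordinates (Q − Q_b): 0.0, 16.0, 56.2, 94.1, 128.7, 231.0, 300.6, 200.7, 134.0, 236.9, 110.2, 0.0 cfs.
ΣQ_DR = 1508 cfs.
With Δt = 1 h = 3600 s, V = ΣQ_DR · Δt = 1508 × 3600 = 5.43 × 10^6 ft³ = 125 acre-ft.

V ≈ 125 acre-ft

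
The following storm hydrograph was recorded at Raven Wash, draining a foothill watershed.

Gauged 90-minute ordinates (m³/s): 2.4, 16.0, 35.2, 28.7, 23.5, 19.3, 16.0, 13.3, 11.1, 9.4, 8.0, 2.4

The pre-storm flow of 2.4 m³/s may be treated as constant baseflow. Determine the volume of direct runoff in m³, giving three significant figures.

V ≈ 8.45 × 10^5 m³

Direct-runoff ordinates (Q − Q_b): 0.0, 13.6, 32.8, 26.3, 21.1, 16.9, 13.6, 10.9, 8.7, 7.0, 5.6, 0.0 m³/s.
ΣQ_DR = 156.5 m³/s.
With Δt = 1.5 h = 5400 s, V = ΣQ_DR · Δt = 156.5 × 5400 = 8.45 × 10^5 m³.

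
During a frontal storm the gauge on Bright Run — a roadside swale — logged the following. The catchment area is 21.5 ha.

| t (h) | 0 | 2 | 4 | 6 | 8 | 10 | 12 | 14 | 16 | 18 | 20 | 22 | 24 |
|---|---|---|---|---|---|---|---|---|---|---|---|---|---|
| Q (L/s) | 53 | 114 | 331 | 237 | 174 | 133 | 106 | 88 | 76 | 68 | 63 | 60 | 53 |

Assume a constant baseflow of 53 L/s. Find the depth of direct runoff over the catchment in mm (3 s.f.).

d ≈ 29.0 mm

Direct runoff: 0.0, 61.0, 278.0, 184.0, 121.0, 80.0, 53.0, 35.0, 23.0, 15.0, 10.0, 7.0, 0.0 L/s; ΣQ_DR = 867.0 L/s.
V = ΣQ_DR · Δt = 867.0 × 7200 s = 6.242 × 10^6 L.
Over A = 21.5 ha, depth = V / A = 29.0 mm.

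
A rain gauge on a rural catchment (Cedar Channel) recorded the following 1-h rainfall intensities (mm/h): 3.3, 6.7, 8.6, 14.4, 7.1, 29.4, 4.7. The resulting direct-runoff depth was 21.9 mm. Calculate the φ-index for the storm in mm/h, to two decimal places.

φ ≈ 10.95 mm/h

Only the 2 blocks with intensity above φ contribute runoff: 14.4, 29.4 mm/h.
Σ(I−φ)·Δt = d  ⇒  (14.4+29.4 − 2φ)·1 = 21.9
φ = (43.80 − 21.9/1) / 2 = 10.95 mm/h.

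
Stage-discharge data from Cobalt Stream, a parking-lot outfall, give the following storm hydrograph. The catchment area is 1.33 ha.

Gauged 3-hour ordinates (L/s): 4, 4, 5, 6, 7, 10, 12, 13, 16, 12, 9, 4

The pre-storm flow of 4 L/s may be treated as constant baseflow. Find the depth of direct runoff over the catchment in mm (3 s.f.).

Direct runoff: 0.0, 0.0, 1.0, 2.0, 3.0, 6.0, 8.0, 9.0, 12.0, 8.0, 5.0, 0.0 L/s; ΣQ_DR = 54.00 L/s.
V = ΣQ_DR · Δt = 54.00 × 10800 s = 5.832 × 10^5 L.
Over A = 1.33 ha, depth = V / A = 43.8 mm.

d ≈ 43.8 mm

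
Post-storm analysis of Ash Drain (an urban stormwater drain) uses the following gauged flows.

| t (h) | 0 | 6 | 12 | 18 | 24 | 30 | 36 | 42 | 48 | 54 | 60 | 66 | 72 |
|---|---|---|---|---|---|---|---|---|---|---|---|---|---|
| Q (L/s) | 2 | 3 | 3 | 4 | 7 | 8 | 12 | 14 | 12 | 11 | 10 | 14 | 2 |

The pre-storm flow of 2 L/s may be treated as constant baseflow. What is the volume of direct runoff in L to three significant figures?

Direct-runoff ordinates (Q − Q_b): 0.0, 1.0, 1.0, 2.0, 5.0, 6.0, 10.0, 12.0, 10.0, 9.0, 8.0, 12.0, 0.0 L/s.
ΣQ_DR = 76.00 L/s.
With Δt = 6 h = 21600 s, V = ΣQ_DR · Δt = 76.00 × 21600 = 1.64 × 10^6 L.

V ≈ 1.64 × 10^6 L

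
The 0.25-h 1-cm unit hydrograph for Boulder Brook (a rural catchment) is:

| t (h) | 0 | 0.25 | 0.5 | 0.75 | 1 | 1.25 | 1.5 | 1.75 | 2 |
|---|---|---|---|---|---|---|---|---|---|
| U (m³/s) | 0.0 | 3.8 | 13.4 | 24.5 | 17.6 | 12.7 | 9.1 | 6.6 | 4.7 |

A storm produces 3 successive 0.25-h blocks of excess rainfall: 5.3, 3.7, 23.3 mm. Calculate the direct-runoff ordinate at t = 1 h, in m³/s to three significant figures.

Q ≈ 49.6 m³/s

By discrete convolution, Q_j = Σ (P_i / 10 mm) · U_{j−i}.
At t = 1 h (j=4): Q = (5.3/10)·17.6 + (3.7/10)·24.5 + (23.3/10)·13.4 = 49.6 m³/s.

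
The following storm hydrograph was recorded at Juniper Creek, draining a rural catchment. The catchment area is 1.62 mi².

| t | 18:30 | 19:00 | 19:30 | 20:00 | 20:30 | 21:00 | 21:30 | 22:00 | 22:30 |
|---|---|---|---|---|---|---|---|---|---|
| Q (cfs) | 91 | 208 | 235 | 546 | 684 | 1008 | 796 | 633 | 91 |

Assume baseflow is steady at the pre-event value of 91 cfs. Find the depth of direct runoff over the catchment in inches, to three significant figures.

d ≈ 1.66 in

Direct runoff: 0.0, 117.0, 144.0, 455.0, 593.0, 917.0, 705.0, 542.0, 0.0 cfs; ΣQ_DR = 3473 cfs.
V = ΣQ_DR · Δt = 3473 × 1800 s = 6.251 × 10^6 ft³.
Over A = 1.62 mi², depth = V / A = 1.66 in.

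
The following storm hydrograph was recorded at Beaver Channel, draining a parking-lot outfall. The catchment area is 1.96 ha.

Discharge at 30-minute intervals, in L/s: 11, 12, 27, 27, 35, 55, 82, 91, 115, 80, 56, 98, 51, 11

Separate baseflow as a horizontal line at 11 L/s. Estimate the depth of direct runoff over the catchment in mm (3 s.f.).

d ≈ 54.8 mm

Direct runoff: 0.0, 1.0, 16.0, 16.0, 24.0, 44.0, 71.0, 80.0, 104.0, 69.0, 45.0, 87.0, 40.0, 0.0 L/s; ΣQ_DR = 597.0 L/s.
V = ΣQ_DR · Δt = 597.0 × 1800 s = 1.075 × 10^6 L.
Over A = 1.96 ha, depth = V / A = 54.8 mm.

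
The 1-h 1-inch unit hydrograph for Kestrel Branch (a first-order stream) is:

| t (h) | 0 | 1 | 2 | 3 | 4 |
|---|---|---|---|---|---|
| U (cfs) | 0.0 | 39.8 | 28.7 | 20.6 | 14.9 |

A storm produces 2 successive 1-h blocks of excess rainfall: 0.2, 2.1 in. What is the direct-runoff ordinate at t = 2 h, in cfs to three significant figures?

Q ≈ 89.3 cfs

By discrete convolution, Q_j = Σ (P_i / 1 in) · U_{j−i}.
At t = 2 h (j=2): Q = (0.2/1)·28.7 + (2.1/1)·39.8 = 89.3 cfs.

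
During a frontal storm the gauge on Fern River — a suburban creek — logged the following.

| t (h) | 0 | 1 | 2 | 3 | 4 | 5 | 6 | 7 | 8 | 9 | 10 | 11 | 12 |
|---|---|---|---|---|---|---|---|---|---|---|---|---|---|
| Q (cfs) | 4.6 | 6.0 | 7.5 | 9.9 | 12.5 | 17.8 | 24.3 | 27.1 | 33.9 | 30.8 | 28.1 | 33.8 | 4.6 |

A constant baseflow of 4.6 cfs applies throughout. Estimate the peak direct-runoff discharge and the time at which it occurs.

Subtracting baseflow gives direct-runoff ordinates: 0.0, 1.4, 2.9, 5.3, 7.9, 13.2, 19.7, 22.5, 29.3, 26.2, 23.5, 29.2, 0.0 cfs.
The maximum is 29.3 cfs, occurring at the reading for t = 8 h.

Q_p = 29.3 cfs at t = 8 h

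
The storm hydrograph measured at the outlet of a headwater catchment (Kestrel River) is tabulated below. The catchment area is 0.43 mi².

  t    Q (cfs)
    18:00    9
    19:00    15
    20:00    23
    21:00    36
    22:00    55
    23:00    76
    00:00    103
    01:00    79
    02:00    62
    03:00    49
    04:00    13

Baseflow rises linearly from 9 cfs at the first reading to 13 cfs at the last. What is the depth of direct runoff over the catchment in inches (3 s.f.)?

Direct runoff: 0.00, 5.60, 13.20, 25.80, 44.40, 65.00, 91.60, 67.20, 49.80, 36.40, 0.00 cfs; ΣQ_DR = 399.0 cfs.
V = ΣQ_DR · Δt = 399.0 × 3600 s = 1.436 × 10^6 ft³.
Over A = 0.43 mi², depth = V / A = 1.44 in.

d ≈ 1.44 in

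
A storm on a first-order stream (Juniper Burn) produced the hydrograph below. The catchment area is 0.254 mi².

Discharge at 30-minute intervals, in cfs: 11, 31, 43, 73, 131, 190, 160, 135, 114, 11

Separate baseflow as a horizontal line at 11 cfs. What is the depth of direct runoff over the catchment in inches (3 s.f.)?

d ≈ 2.41 in

Direct runoff: 0.0, 20.0, 32.0, 62.0, 120.0, 179.0, 149.0, 124.0, 103.0, 0.0 cfs; ΣQ_DR = 789.0 cfs.
V = ΣQ_DR · Δt = 789.0 × 1800 s = 1.420 × 10^6 ft³.
Over A = 0.254 mi², depth = V / A = 2.41 in.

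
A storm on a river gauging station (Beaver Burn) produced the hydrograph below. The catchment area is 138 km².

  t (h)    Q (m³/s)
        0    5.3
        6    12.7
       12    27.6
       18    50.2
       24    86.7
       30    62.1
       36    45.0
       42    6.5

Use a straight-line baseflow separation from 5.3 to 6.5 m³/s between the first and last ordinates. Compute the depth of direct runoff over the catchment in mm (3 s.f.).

Direct runoff: 0.00, 7.23, 21.96, 44.39, 80.71, 55.94, 38.67, 0.00 m³/s; ΣQ_DR = 248.9 m³/s.
V = ΣQ_DR · Δt = 248.9 × 21600 s = 5.376 × 10^6 m³.
Over A = 138 km², depth = V / A = 39.0 mm.

d ≈ 39.0 mm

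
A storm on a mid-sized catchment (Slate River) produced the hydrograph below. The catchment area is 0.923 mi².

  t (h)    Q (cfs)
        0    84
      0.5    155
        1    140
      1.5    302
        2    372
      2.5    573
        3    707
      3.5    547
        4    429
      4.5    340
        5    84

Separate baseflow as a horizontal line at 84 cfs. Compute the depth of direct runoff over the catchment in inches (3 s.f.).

d ≈ 2.36 in

Direct runoff: 0.0, 71.0, 56.0, 218.0, 288.0, 489.0, 623.0, 463.0, 345.0, 256.0, 0.0 cfs; ΣQ_DR = 2809 cfs.
V = ΣQ_DR · Δt = 2809 × 1800 s = 5.056 × 10^6 ft³.
Over A = 0.923 mi², depth = V / A = 2.36 in.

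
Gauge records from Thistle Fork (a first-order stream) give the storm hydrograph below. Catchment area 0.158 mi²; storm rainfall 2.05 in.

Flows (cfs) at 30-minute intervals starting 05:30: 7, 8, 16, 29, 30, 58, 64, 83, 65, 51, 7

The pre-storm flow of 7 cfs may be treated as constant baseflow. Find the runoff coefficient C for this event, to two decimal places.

C ≈ 0.82

ΣQ_DR = 341.0 cfs; V = ΣQ_DR·Δt = 6.138 × 10^5 ft³.
Runoff depth d = V / A = 1.672 in.
C = d / P = 1.672 / 2.05 = 0.82.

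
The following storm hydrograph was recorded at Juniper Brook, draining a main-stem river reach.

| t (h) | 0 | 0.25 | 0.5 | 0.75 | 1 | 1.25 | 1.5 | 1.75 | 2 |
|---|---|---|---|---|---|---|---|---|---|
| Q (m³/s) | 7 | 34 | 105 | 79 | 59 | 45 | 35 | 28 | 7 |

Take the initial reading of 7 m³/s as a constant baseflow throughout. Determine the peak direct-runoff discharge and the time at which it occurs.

Q_p = 98.0 m³/s at t = 0.5 h

Subtracting baseflow gives direct-runoff ordinates: 0.0, 27.0, 98.0, 72.0, 52.0, 38.0, 28.0, 21.0, 0.0 m³/s.
The maximum is 98.0 m³/s, occurring at the reading for t = 0.5 h.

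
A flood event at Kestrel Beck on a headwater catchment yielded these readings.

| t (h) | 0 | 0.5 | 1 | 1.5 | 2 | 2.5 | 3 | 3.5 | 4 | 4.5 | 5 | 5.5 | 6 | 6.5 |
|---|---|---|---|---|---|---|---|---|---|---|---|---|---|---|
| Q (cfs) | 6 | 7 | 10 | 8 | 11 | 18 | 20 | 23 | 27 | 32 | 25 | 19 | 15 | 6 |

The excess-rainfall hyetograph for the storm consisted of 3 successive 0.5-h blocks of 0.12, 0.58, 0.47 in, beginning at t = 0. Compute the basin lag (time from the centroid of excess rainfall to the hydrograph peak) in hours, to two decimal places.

Centroid of excess rainfall: t_c = Σ P_i·t̄_i / ΣP_i = 0.8996 h (block centres at 0.25, 0.75, 1.25 h).
Hydrograph peak occurs at t = 4.5 h, so basin lag t_L = 4.5 − 0.8996 = 3.60 h.

t_L ≈ 3.60 h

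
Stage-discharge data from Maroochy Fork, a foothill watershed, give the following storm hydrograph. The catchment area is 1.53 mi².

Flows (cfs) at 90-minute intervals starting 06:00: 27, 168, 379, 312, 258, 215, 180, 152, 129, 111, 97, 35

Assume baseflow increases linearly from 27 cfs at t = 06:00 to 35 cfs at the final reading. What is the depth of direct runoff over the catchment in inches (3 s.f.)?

d ≈ 2.57 in

Direct runoff: 0.00, 140.27, 350.55, 282.82, 228.09, 184.36, 148.64, 119.91, 96.18, 77.45, 62.73, 0.00 cfs; ΣQ_DR = 1691 cfs.
V = ΣQ_DR · Δt = 1691 × 5400 s = 9.131 × 10^6 ft³.
Over A = 1.53 mi², depth = V / A = 2.57 in.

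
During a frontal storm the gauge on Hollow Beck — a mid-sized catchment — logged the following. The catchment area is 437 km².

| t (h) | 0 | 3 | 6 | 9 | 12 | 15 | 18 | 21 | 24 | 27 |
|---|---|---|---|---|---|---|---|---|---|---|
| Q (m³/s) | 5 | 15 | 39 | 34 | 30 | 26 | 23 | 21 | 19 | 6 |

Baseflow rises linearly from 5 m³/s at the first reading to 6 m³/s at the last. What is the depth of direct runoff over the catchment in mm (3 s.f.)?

Direct runoff: 0.00, 9.89, 33.78, 28.67, 24.56, 20.44, 17.33, 15.22, 13.11, 0.00 m³/s; ΣQ_DR = 163.0 m³/s.
V = ΣQ_DR · Δt = 163.0 × 10800 s = 1.760 × 10^6 m³.
Over A = 437 km², depth = V / A = 4.03 mm.

d ≈ 4.03 mm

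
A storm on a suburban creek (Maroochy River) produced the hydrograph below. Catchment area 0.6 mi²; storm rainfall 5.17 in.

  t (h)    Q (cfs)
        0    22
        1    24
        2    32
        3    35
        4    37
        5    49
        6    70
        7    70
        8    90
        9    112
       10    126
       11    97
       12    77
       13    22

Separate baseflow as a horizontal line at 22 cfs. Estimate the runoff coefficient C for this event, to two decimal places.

C ≈ 0.28

ΣQ_DR = 555.0 cfs; V = ΣQ_DR·Δt = 1.998 × 10^6 ft³.
Runoff depth d = V / A = 1.433 in.
C = d / P = 1.433 / 5.17 = 0.28.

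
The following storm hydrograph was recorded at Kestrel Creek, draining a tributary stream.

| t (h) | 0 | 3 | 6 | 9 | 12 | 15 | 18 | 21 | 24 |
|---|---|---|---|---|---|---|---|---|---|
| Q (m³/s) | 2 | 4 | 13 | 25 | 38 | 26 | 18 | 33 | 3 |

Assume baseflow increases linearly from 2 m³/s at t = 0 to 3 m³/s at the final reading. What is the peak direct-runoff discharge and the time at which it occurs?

Subtracting baseflow gives direct-runoff ordinates: 0.00, 1.88, 10.75, 22.62, 35.50, 23.38, 15.25, 30.12, 0.00 m³/s.
The maximum is 35.50 m³/s, occurring at the reading for t = 12 h.

Q_p = 35.50 m³/s at t = 12 h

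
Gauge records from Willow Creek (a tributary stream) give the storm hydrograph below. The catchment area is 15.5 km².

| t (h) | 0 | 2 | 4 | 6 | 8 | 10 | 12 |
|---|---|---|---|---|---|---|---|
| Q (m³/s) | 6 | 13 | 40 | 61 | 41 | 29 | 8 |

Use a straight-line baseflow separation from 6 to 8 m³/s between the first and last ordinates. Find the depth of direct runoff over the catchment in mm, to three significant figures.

d ≈ 69.2 mm

Direct runoff: 0.00, 6.67, 33.33, 54.00, 33.67, 21.33, 0.00 m³/s; ΣQ_DR = 149.0 m³/s.
V = ΣQ_DR · Δt = 149.0 × 7200 s = 1.073 × 10^6 m³.
Over A = 15.5 km², depth = V / A = 69.2 mm.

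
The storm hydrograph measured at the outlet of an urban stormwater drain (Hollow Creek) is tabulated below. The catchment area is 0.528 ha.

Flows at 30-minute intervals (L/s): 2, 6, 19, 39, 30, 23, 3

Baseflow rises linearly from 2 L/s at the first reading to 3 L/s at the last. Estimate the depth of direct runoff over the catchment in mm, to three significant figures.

Direct runoff: 0.00, 3.83, 16.67, 36.50, 27.33, 20.17, 0.00 L/s; ΣQ_DR = 104.5 L/s.
V = ΣQ_DR · Δt = 104.5 × 1800 s = 1.881 × 10^5 L.
Over A = 0.528 ha, depth = V / A = 35.6 mm.

d ≈ 35.6 mm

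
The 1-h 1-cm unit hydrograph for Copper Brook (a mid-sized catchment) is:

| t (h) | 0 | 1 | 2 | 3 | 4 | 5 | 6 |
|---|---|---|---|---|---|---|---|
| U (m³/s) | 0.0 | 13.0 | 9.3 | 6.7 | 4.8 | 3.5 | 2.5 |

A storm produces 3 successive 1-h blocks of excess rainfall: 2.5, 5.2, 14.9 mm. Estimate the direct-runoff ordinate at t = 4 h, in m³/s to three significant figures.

By discrete convolution, Q_j = Σ (P_i / 10 mm) · U_{j−i}.
At t = 4 h (j=4): Q = (2.5/10)·4.8 + (5.2/10)·6.7 + (14.9/10)·9.3 = 18.5 m³/s.

Q ≈ 18.5 m³/s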